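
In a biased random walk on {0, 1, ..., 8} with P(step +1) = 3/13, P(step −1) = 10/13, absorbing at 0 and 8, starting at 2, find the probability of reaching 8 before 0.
P(hit 8 before 0) = (1 − (10/3)^2) / (1 − (10/3)^8) = 729/1098829

Let u_k denote P(reach 8 before 0 | start at k). Boundary: u_0 = 0, u_8 = 1. Recurrence: u_k = 3/13·u_{k+1} + 10/13·u_{k-1} for 1 ≤ k ≤ 7. Try u_k = A + B·r^k with r = q/p = (10/13)/(3/13) = 10/3. Substitution satisfies the recurrence; boundary conditions give:
  u_k = (1 − r^k) / (1 − r^N) = (1 − (10/3)^2) / (1 − (10/3)^8) = 729/1098829.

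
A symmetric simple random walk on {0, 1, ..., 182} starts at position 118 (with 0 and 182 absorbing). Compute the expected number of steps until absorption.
E[τ | X_0 = 118] = 7552

Let v_k = E[τ | X_0 = k]. Boundary: v_0 = v_182 = 0. Recurrence: v_k = 1 + (v_{k-1} + v_{k+1})/2 for 1 ≤ k ≤ 181. The particular solution to v_k − (v_{k-1} + v_{k+1})/2 = 1 is v_k = −k^2. Adding homogeneous solution A + B k and matching boundaries gives v_k = k (182 − k). Substituting k = 118: v_118 = 118 · 64 = 7552.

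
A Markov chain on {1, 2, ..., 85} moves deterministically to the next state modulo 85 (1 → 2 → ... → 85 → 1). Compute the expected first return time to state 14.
E[T_14 | X_0 = 14] = 85

The chain cycles deterministically, so starting at state 14 it returns in exactly 85 steps. Equivalently, the stationary distribution is uniform π_j = 1/85 for every state j, so by Kac's formula E[T_14] = 1/π_14 = 85.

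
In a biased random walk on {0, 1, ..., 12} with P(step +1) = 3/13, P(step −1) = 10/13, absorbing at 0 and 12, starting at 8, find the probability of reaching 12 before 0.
P(hit 12 before 0) = (1 − (10/3)^8) / (1 − (10/3)^12) = 816561/100816561

Let u_k denote P(reach 12 before 0 | start at k). Boundary: u_0 = 0, u_12 = 1. Recurrence: u_k = 3/13·u_{k+1} + 10/13·u_{k-1} for 1 ≤ k ≤ 11. Try u_k = A + B·r^k with r = q/p = (10/13)/(3/13) = 10/3. Substitution satisfies the recurrence; boundary conditions give:
  u_k = (1 − r^k) / (1 − r^N) = (1 − (10/3)^8) / (1 − (10/3)^12) = 816561/100816561.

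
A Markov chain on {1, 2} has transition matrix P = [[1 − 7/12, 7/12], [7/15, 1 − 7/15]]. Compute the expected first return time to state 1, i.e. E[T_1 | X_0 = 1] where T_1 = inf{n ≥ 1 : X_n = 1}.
E[T_1 | X_0 = 1] = 1/π_1 = 9/4

For an irreducible recurrent Markov chain with stationary distribution π, E[T_i | X_0 = i] = 1/π_i (Kac's formula). Here π_1 = (7/15)/(7/12 + 7/15) = (7/15)/(21/20) = 4/9, so E[T_1 | X_0 = 1] = 1/π_1 = (7/12 + 7/15)/(7/15) = (21/20)/(7/15) = 9/4.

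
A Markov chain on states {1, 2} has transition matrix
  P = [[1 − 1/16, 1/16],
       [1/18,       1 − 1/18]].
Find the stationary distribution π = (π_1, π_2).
π_1 = 8/17, π_2 = 9/17

Solve πP = π with π_1 + π_2 = 1. From πP = π: π_1 · (1 − 1/16) + π_2 · 1/18 = π_1 ⇒ π_2 · 1/18 = π_1 · 1/16 ⇒ π_2/π_1 = (1/16)/(1/18) = 9/8. Together with π_1 + π_2 = 1:
  π_1 = (1/18)/(1/16 + 1/18) = (1/18)/(17/144) = 8/17,
  π_2 = (1/16)/(1/16 + 1/18) = (1/16)/(17/144) = 9/17.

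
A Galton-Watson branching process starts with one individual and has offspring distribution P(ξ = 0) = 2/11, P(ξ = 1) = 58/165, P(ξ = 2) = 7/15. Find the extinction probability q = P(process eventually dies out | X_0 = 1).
q = 30/77

The pgf is f(s) = 2/11 + 58/165·s + 7/15·s². The extinction probability q is the smallest fixed point of f in [0, 1]. Setting s = f(s):
  7/15·s² + (58/165 − 1)·s + 2/11 = 0
  7/15·s² − (2/11 + 7/15)·s + 2/11 = 0
which factors as (s − 1)·(7/15·s − 2/11) = 0, giving roots s = 1 and s = (2/11)/(7/15) = 30/77.
Mean offspring μ = 58/165 + 2·7/15 = 212/165 > 1 (supercritical), so q < 1. The extinction probability is the smaller root: q = (2/11)/(7/15) = 30/77.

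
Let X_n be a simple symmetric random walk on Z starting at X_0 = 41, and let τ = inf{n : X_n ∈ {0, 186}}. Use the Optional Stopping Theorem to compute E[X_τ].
E[X_τ] = 41

X_n is a martingale and τ is a bounded-mean stopping time (indeed τ is finite a.s. with bounded expectation since the walk is in a bounded region). By the OST, E[X_τ] = E[X_0] = 41. Equivalently: E[X_τ] = 186 · P(hit 186 first) + 0 · P(hit 0 first) = 186 · (41/186) = 41.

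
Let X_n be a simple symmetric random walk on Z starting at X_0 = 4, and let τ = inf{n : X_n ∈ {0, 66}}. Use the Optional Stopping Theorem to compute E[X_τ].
E[X_τ] = 4

X_n is a martingale and τ is a bounded-mean stopping time (indeed τ is finite a.s. with bounded expectation since the walk is in a bounded region). By the OST, E[X_τ] = E[X_0] = 4. Equivalently: E[X_τ] = 66 · P(hit 66 first) + 0 · P(hit 0 first) = 66 · (4/66) = 4.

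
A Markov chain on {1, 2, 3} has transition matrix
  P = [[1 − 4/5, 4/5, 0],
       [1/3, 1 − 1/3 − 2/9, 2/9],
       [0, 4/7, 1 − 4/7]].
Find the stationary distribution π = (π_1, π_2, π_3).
π = (3/13, 36/65, 14/65)

This is a birth-death chain on three states, which satisfies detailed balance: π_1 · P_{12} = π_2 · P_{21} and π_2 · P_{23} = π_3 · P_{32}.
From π_1 · 4/5 = π_2 · 1/3: π_2/π_1 = (4/5)/(1/3) = 12/5.
From π_2 · 2/9 = π_3 · 4/7: π_3/π_2 = (2/9)/(4/7) = 7/18.
Take π_1 proportional to 1; then unnormalized π = (1, 12/5, 14/15). Normalize by dividing by the sum 13/3:
  π = (3/13, 36/65, 14/65).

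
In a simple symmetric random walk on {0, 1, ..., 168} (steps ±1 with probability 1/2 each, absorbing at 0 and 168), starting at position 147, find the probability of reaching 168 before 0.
P(hit 168 before 0) = 147/168 = 7/8

Let u_k = P(hit 168 before 0 | start at k). Then u_0 = 0, u_168 = 1, and u_k = u_{k-1}/2 + u_{k+1}/2 for 1 ≤ k ≤ 167. This harmonic recurrence is solved by u_k = k/168, giving u_147 = 147/168 = 7/8.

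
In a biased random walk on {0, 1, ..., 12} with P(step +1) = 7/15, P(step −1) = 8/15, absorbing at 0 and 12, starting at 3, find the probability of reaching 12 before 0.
P(hit 12 before 0) = (1 − (8/7)^3) / (1 − (8/7)^12) = 40353607/324723015

Let u_k denote P(reach 12 before 0 | start at k). Boundary: u_0 = 0, u_12 = 1. Recurrence: u_k = 7/15·u_{k+1} + 8/15·u_{k-1} for 1 ≤ k ≤ 11. Try u_k = A + B·r^k with r = q/p = (8/15)/(7/15) = 8/7. Substitution satisfies the recurrence; boundary conditions give:
  u_k = (1 − r^k) / (1 − r^N) = (1 − (8/7)^3) / (1 − (8/7)^12) = 40353607/324723015.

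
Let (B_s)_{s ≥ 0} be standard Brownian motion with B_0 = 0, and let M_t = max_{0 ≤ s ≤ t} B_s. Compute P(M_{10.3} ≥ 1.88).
P(M_{10.3} ≥ 1.88) = 2·P(B_{10.3} ≥ 1.88) = 2(1 − Φ(1.88/√10.3)) ≈ 0.5580

By the reflection principle for Brownian motion, P(M_t ≥ a) = 2 · P(B_t ≥ a) for a ≥ 0. Since B_t ~ N(0, t), P(B_t ≥ 1.88) = 1 − Φ(1.88/√t) = 1 − Φ(1.88/√10.3) = 1 − Φ(0.5858). So
  P(M_{10.3} ≥ 1.88) = 2(1 − Φ(0.5858)) ≈ 0.5580.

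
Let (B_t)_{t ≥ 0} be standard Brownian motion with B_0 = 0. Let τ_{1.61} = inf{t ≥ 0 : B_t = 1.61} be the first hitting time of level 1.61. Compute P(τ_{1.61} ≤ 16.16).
P(τ_{1.61} ≤ 16.16) = 2(1 − Φ(1.61/√16.16)) = 2(1 − Φ(0.4005)) ≈ 0.6888

By the reflection principle for standard BM, P(τ_b ≤ t) = 2 · P(B_t ≥ b). Since B_t ~ N(0, t), P(B_t ≥ 1.61) = 1 − Φ(1.61/√t) = 1 − Φ(1.61/√16.16) = 1 − Φ(0.4005) ≈ 0.34439. Doubling: P(τ_{1.61} ≤ 16.16) ≈ 2 · 0.34439 = 0.68878 ≈ 0.6888.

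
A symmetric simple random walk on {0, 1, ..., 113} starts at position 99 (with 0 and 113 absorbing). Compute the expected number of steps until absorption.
E[τ | X_0 = 99] = 1386

Let v_k = E[τ | X_0 = k]. Boundary: v_0 = v_113 = 0. Recurrence: v_k = 1 + (v_{k-1} + v_{k+1})/2 for 1 ≤ k ≤ 112. The particular solution to v_k − (v_{k-1} + v_{k+1})/2 = 1 is v_k = −k^2. Adding homogeneous solution A + B k and matching boundaries gives v_k = k (113 − k). Substituting k = 99: v_99 = 99 · 14 = 1386.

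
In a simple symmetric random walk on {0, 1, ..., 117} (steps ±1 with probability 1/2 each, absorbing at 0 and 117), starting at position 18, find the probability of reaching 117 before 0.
P(hit 117 before 0) = 18/117 = 2/13

Let u_k = P(hit 117 before 0 | start at k). Then u_0 = 0, u_117 = 1, and u_k = u_{k-1}/2 + u_{k+1}/2 for 1 ≤ k ≤ 116. This harmonic recurrence is solved by u_k = k/117, giving u_18 = 18/117 = 2/13.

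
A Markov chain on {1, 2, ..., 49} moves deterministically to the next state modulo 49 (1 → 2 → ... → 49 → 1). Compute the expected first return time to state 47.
E[T_47 | X_0 = 47] = 49

The chain cycles deterministically, so starting at state 47 it returns in exactly 49 steps. Equivalently, the stationary distribution is uniform π_j = 1/49 for every state j, so by Kac's formula E[T_47] = 1/π_47 = 49.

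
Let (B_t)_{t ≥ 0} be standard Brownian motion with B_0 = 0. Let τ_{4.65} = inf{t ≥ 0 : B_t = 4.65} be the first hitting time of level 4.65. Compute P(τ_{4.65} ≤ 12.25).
P(τ_{4.65} ≤ 12.25) = 2(1 − Φ(4.65/√12.25)) = 2(1 − Φ(1.3286)) ≈ 0.1840

By the reflection principle for standard BM, P(τ_b ≤ t) = 2 · P(B_t ≥ b). Since B_t ~ N(0, t), P(B_t ≥ 4.65) = 1 − Φ(4.65/√t) = 1 − Φ(4.65/√12.25) = 1 − Φ(1.3286) ≈ 0.09199. Doubling: P(τ_{4.65} ≤ 12.25) ≈ 2 · 0.09199 = 0.18398 ≈ 0.1840.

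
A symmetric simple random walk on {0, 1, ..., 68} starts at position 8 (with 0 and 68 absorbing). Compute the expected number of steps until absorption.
E[τ | X_0 = 8] = 480

Let v_k = E[τ | X_0 = k]. Boundary: v_0 = v_68 = 0. Recurrence: v_k = 1 + (v_{k-1} + v_{k+1})/2 for 1 ≤ k ≤ 67. The particular solution to v_k − (v_{k-1} + v_{k+1})/2 = 1 is v_k = −k^2. Adding homogeneous solution A + B k and matching boundaries gives v_k = k (68 − k). Substituting k = 8: v_8 = 8 · 60 = 480.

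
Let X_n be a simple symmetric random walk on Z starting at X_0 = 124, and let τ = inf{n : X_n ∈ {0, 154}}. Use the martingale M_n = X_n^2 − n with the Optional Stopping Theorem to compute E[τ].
E[τ] = 3720

M_n = X_n^2 − n is a martingale (since E[X_{n+1}^2 | F_n] = X_n^2 + 1). By OST (τ has finite mean in a bounded region), E[M_τ] = E[M_0] = X_0^2 − 0 = 124^2 = 15376. Also E[M_τ] = E[X_τ^2] − E[τ]. The walk exits at 0 or 154, with P(hit 154 first) = 124/154, so E[X_τ^2] = 154^2 · 124/154 + 0 = 19096. Thus E[τ] = E[X_τ^2] − E[M_τ] = 19096 − 15376 = 3720 = 124(154 − 124) = 3720.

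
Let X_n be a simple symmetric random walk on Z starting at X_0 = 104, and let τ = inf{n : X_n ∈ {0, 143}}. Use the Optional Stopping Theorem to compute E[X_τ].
E[X_τ] = 104

X_n is a martingale and τ is a bounded-mean stopping time (indeed τ is finite a.s. with bounded expectation since the walk is in a bounded region). By the OST, E[X_τ] = E[X_0] = 104. Equivalently: E[X_τ] = 143 · P(hit 143 first) + 0 · P(hit 0 first) = 143 · (104/143) = 104.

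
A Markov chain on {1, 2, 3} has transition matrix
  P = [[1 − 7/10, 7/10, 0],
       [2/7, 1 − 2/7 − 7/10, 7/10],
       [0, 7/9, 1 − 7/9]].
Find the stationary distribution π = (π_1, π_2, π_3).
π = (200/1131, 490/1131, 147/377)

This is a birth-death chain on three states, which satisfies detailed balance: π_1 · P_{12} = π_2 · P_{21} and π_2 · P_{23} = π_3 · P_{32}.
From π_1 · 7/10 = π_2 · 2/7: π_2/π_1 = (7/10)/(2/7) = 49/20.
From π_2 · 7/10 = π_3 · 7/9: π_3/π_2 = (7/10)/(7/9) = 9/10.
Take π_1 proportional to 1; then unnormalized π = (1, 49/20, 441/200). Normalize by dividing by the sum 1131/200:
  π = (200/1131, 490/1131, 147/377).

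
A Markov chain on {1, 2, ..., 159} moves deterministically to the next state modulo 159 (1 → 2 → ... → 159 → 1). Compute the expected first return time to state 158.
E[T_158 | X_0 = 158] = 159

The chain cycles deterministically, so starting at state 158 it returns in exactly 159 steps. Equivalently, the stationary distribution is uniform π_j = 1/159 for every state j, so by Kac's formula E[T_158] = 1/π_158 = 159.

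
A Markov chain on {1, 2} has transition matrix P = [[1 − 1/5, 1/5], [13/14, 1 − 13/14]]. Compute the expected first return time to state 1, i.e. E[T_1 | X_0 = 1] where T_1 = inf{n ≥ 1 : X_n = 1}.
E[T_1 | X_0 = 1] = 1/π_1 = 79/65

For an irreducible recurrent Markov chain with stationary distribution π, E[T_i | X_0 = i] = 1/π_i (Kac's formula). Here π_1 = (13/14)/(1/5 + 13/14) = (13/14)/(79/70) = 65/79, so E[T_1 | X_0 = 1] = 1/π_1 = (1/5 + 13/14)/(13/14) = (79/70)/(13/14) = 79/65.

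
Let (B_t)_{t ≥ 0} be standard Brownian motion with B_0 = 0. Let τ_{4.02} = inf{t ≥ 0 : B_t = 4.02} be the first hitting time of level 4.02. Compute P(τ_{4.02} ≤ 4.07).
P(τ_{4.02} ≤ 4.07) = 2(1 − Φ(4.02/√4.07)) = 2(1 − Φ(1.9926)) ≈ 0.0463

By the reflection principle for standard BM, P(τ_b ≤ t) = 2 · P(B_t ≥ b). Since B_t ~ N(0, t), P(B_t ≥ 4.02) = 1 − Φ(4.02/√t) = 1 − Φ(4.02/√4.07) = 1 − Φ(1.9926) ≈ 0.02315. Doubling: P(τ_{4.02} ≤ 4.07) ≈ 2 · 0.02315 = 0.04630 ≈ 0.0463.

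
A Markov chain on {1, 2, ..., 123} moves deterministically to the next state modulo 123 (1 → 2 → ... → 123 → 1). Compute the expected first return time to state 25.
E[T_25 | X_0 = 25] = 123

The chain cycles deterministically, so starting at state 25 it returns in exactly 123 steps. Equivalently, the stationary distribution is uniform π_j = 1/123 for every state j, so by Kac's formula E[T_25] = 1/π_25 = 123.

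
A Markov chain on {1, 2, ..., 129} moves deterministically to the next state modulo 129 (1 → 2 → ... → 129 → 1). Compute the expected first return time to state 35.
E[T_35 | X_0 = 35] = 129

The chain cycles deterministically, so starting at state 35 it returns in exactly 129 steps. Equivalently, the stationary distribution is uniform π_j = 1/129 for every state j, so by Kac's formula E[T_35] = 1/π_35 = 129.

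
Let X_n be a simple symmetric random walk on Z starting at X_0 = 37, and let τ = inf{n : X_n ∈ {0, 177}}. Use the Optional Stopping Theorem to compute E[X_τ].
E[X_τ] = 37

X_n is a martingale and τ is a bounded-mean stopping time (indeed τ is finite a.s. with bounded expectation since the walk is in a bounded region). By the OST, E[X_τ] = E[X_0] = 37. Equivalently: E[X_τ] = 177 · P(hit 177 first) + 0 · P(hit 0 first) = 177 · (37/177) = 37.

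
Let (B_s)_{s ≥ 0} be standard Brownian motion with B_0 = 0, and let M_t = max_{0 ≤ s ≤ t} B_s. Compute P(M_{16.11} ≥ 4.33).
P(M_{16.11} ≥ 4.33) = 2·P(B_{16.11} ≥ 4.33) = 2(1 − Φ(4.33/√16.11)) ≈ 0.2807

By the reflection principle for Brownian motion, P(M_t ≥ a) = 2 · P(B_t ≥ a) for a ≥ 0. Since B_t ~ N(0, t), P(B_t ≥ 4.33) = 1 − Φ(4.33/√t) = 1 − Φ(4.33/√16.11) = 1 − Φ(1.0788). So
  P(M_{16.11} ≥ 4.33) = 2(1 − Φ(1.0788)) ≈ 0.2807.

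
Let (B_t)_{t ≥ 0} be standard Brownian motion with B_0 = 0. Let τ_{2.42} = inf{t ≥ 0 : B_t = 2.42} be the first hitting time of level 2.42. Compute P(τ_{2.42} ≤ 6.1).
P(τ_{2.42} ≤ 6.1) = 2(1 − Φ(2.42/√6.1)) = 2(1 − Φ(0.9798)) ≈ 0.3272

By the reflection principle for standard BM, P(τ_b ≤ t) = 2 · P(B_t ≥ b). Since B_t ~ N(0, t), P(B_t ≥ 2.42) = 1 − Φ(2.42/√t) = 1 − Φ(2.42/√6.1) = 1 − Φ(0.9798) ≈ 0.16359. Doubling: P(τ_{2.42} ≤ 6.1) ≈ 2 · 0.16359 = 0.32718 ≈ 0.3272.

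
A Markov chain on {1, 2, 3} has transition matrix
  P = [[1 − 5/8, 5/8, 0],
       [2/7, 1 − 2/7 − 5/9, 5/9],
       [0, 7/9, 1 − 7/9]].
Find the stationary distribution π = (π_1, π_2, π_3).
π = (4/19, 35/76, 25/76)

This is a birth-death chain on three states, which satisfies detailed balance: π_1 · P_{12} = π_2 · P_{21} and π_2 · P_{23} = π_3 · P_{32}.
From π_1 · 5/8 = π_2 · 2/7: π_2/π_1 = (5/8)/(2/7) = 35/16.
From π_2 · 5/9 = π_3 · 7/9: π_3/π_2 = (5/9)/(7/9) = 5/7.
Take π_1 proportional to 1; then unnormalized π = (1, 35/16, 25/16). Normalize by dividing by the sum 19/4:
  π = (4/19, 35/76, 25/76).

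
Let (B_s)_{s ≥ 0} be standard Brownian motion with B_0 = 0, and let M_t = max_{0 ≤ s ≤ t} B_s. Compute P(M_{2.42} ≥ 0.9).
P(M_{2.42} ≥ 0.9) = 2·P(B_{2.42} ≥ 0.9) = 2(1 − Φ(0.9/√2.42)) ≈ 0.5629

By the reflection principle for Brownian motion, P(M_t ≥ a) = 2 · P(B_t ≥ a) for a ≥ 0. Since B_t ~ N(0, t), P(B_t ≥ 0.9) = 1 − Φ(0.9/√t) = 1 − Φ(0.9/√2.42) = 1 − Φ(0.5785). So
  P(M_{2.42} ≥ 0.9) = 2(1 − Φ(0.5785)) ≈ 0.5629.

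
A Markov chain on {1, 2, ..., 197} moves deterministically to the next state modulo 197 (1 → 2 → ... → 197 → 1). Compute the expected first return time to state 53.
E[T_53 | X_0 = 53] = 197

The chain cycles deterministically, so starting at state 53 it returns in exactly 197 steps. Equivalently, the stationary distribution is uniform π_j = 1/197 for every state j, so by Kac's formula E[T_53] = 1/π_53 = 197.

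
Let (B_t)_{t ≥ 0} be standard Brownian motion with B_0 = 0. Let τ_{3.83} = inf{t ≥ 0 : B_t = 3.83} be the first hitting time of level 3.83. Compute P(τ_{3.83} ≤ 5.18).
P(τ_{3.83} ≤ 5.18) = 2(1 − Φ(3.83/√5.18)) = 2(1 − Φ(1.6828)) ≈ 0.0924

By the reflection principle for standard BM, P(τ_b ≤ t) = 2 · P(B_t ≥ b). Since B_t ~ N(0, t), P(B_t ≥ 3.83) = 1 − Φ(3.83/√t) = 1 − Φ(3.83/√5.18) = 1 − Φ(1.6828) ≈ 0.04621. Doubling: P(τ_{3.83} ≤ 5.18) ≈ 2 · 0.04621 = 0.09242 ≈ 0.0924.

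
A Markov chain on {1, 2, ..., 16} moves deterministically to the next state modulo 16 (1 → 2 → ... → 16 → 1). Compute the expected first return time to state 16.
E[T_16 | X_0 = 16] = 16

The chain cycles deterministically, so starting at state 16 it returns in exactly 16 steps. Equivalently, the stationary distribution is uniform π_j = 1/16 for every state j, so by Kac's formula E[T_16] = 1/π_16 = 16.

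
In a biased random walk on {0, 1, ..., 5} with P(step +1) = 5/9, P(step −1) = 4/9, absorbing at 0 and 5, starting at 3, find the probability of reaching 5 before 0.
P(hit 5 before 0) = (1 − (4/5)^3) / (1 − (4/5)^5) = 1525/2101

Let u_k denote P(reach 5 before 0 | start at k). Boundary: u_0 = 0, u_5 = 1. Recurrence: u_k = 5/9·u_{k+1} + 4/9·u_{k-1} for 1 ≤ k ≤ 4. Try u_k = A + B·r^k with r = q/p = (4/9)/(5/9) = 4/5. Substitution satisfies the recurrence; boundary conditions give:
  u_k = (1 − r^k) / (1 − r^N) = (1 − (4/5)^3) / (1 − (4/5)^5) = 1525/2101.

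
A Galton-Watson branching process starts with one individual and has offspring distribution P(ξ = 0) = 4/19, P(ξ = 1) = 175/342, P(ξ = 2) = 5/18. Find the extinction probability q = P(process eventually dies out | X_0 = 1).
q = 72/95

The pgf is f(s) = 4/19 + 175/342·s + 5/18·s². The extinction probability q is the smallest fixed point of f in [0, 1]. Setting s = f(s):
  5/18·s² + (175/342 − 1)·s + 4/19 = 0
  5/18·s² − (4/19 + 5/18)·s + 4/19 = 0
which factors as (s − 1)·(5/18·s − 4/19) = 0, giving roots s = 1 and s = (4/19)/(5/18) = 72/95.
Mean offspring μ = 175/342 + 2·5/18 = 365/342 > 1 (supercritical), so q < 1. The extinction probability is the smaller root: q = (4/19)/(5/18) = 72/95.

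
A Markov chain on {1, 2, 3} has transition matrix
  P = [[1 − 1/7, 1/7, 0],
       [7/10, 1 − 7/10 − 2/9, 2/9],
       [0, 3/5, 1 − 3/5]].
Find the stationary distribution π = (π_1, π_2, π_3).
π = (1323/1693, 270/1693, 100/1693)

This is a birth-death chain on three states, which satisfies detailed balance: π_1 · P_{12} = π_2 · P_{21} and π_2 · P_{23} = π_3 · P_{32}.
From π_1 · 1/7 = π_2 · 7/10: π_2/π_1 = (1/7)/(7/10) = 10/49.
From π_2 · 2/9 = π_3 · 3/5: π_3/π_2 = (2/9)/(3/5) = 10/27.
Take π_1 proportional to 1; then unnormalized π = (1, 10/49, 100/1323). Normalize by dividing by the sum 1693/1323:
  π = (1323/1693, 270/1693, 100/1693).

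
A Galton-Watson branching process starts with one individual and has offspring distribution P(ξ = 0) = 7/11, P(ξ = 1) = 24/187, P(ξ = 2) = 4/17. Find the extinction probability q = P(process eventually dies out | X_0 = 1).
q = 1

Mean offspring μ = 0·7/11 + 1·24/187 + 2·4/17 = 112/187 ≤ 1. For μ ≤ 1 with offspring not concentrated at 1, the Galton-Watson process goes extinct almost surely, so q = 1.
(Algebraic check: The pgf is f(s) = 7/11 + 24/187·s + 4/17·s². The extinction probability q is the smallest fixed point of f in [0, 1]. Setting s = f(s):
  4/17·s² + (24/187 − 1)·s + 7/11 = 0
  4/17·s² − (7/11 + 4/17)·s + 7/11 = 0
which factors as (s − 1)·(4/17·s − 7/11) = 0, giving roots s = 1 and s = (7/11)/(4/17) = 119/44. Since 119/44 ≥ 1, the smallest root in [0, 1] is s = 1.)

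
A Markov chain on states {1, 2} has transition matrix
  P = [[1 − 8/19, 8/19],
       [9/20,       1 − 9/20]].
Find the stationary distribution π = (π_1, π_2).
π_1 = 171/331, π_2 = 160/331

Solve πP = π with π_1 + π_2 = 1. From πP = π: π_1 · (1 − 8/19) + π_2 · 9/20 = π_1 ⇒ π_2 · 9/20 = π_1 · 8/19 ⇒ π_2/π_1 = (8/19)/(9/20) = 160/171. Together with π_1 + π_2 = 1:
  π_1 = (9/20)/(8/19 + 9/20) = (9/20)/(331/380) = 171/331,
  π_2 = (8/19)/(8/19 + 9/20) = (8/19)/(331/380) = 160/331.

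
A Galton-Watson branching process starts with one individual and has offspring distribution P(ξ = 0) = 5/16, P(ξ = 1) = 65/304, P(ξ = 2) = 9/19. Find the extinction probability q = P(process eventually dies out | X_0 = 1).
q = 95/144

The pgf is f(s) = 5/16 + 65/304·s + 9/19·s². The extinction probability q is the smallest fixed point of f in [0, 1]. Setting s = f(s):
  9/19·s² + (65/304 − 1)·s + 5/16 = 0
  9/19·s² − (5/16 + 9/19)·s + 5/16 = 0
which factors as (s − 1)·(9/19·s − 5/16) = 0, giving roots s = 1 and s = (5/16)/(9/19) = 95/144.
Mean offspring μ = 65/304 + 2·9/19 = 353/304 > 1 (supercritical), so q < 1. The extinction probability is the smaller root: q = (5/16)/(9/19) = 95/144.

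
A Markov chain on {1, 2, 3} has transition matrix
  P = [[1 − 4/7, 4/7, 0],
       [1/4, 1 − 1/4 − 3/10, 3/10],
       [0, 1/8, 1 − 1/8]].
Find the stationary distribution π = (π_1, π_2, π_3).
π = (35/307, 80/307, 192/307)

This is a birth-death chain on three states, which satisfies detailed balance: π_1 · P_{12} = π_2 · P_{21} and π_2 · P_{23} = π_3 · P_{32}.
From π_1 · 4/7 = π_2 · 1/4: π_2/π_1 = (4/7)/(1/4) = 16/7.
From π_2 · 3/10 = π_3 · 1/8: π_3/π_2 = (3/10)/(1/8) = 12/5.
Take π_1 proportional to 1; then unnormalized π = (1, 16/7, 192/35). Normalize by dividing by the sum 307/35:
  π = (35/307, 80/307, 192/307).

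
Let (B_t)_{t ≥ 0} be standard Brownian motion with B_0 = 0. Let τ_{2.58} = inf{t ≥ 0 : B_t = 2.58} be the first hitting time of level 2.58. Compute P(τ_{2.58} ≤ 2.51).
P(τ_{2.58} ≤ 2.51) = 2(1 − Φ(2.58/√2.51)) = 2(1 − Φ(1.6285)) ≈ 0.1034

By the reflection principle for standard BM, P(τ_b ≤ t) = 2 · P(B_t ≥ b). Since B_t ~ N(0, t), P(B_t ≥ 2.58) = 1 − Φ(2.58/√t) = 1 − Φ(2.58/√2.51) = 1 − Φ(1.6285) ≈ 0.05171. Doubling: P(τ_{2.58} ≤ 2.51) ≈ 2 · 0.05171 = 0.10342 ≈ 0.1034.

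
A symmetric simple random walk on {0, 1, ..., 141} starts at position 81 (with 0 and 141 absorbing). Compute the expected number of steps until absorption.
E[τ | X_0 = 81] = 4860

Let v_k = E[τ | X_0 = k]. Boundary: v_0 = v_141 = 0. Recurrence: v_k = 1 + (v_{k-1} + v_{k+1})/2 for 1 ≤ k ≤ 140. The particular solution to v_k − (v_{k-1} + v_{k+1})/2 = 1 is v_k = −k^2. Adding homogeneous solution A + B k and matching boundaries gives v_k = k (141 − k). Substituting k = 81: v_81 = 81 · 60 = 4860.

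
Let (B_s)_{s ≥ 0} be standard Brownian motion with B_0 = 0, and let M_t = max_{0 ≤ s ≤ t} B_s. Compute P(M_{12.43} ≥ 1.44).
P(M_{12.43} ≥ 1.44) = 2·P(B_{12.43} ≥ 1.44) = 2(1 − Φ(1.44/√12.43)) ≈ 0.6830

By the reflection principle for Brownian motion, P(M_t ≥ a) = 2 · P(B_t ≥ a) for a ≥ 0. Since B_t ~ N(0, t), P(B_t ≥ 1.44) = 1 − Φ(1.44/√t) = 1 − Φ(1.44/√12.43) = 1 − Φ(0.4084). So
  P(M_{12.43} ≥ 1.44) = 2(1 − Φ(0.4084)) ≈ 0.6830.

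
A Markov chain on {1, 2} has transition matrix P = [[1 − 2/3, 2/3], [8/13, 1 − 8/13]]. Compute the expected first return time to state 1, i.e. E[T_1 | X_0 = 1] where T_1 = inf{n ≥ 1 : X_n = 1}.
E[T_1 | X_0 = 1] = 1/π_1 = 25/12

For an irreducible recurrent Markov chain with stationary distribution π, E[T_i | X_0 = i] = 1/π_i (Kac's formula). Here π_1 = (8/13)/(2/3 + 8/13) = (8/13)/(50/39) = 12/25, so E[T_1 | X_0 = 1] = 1/π_1 = (2/3 + 8/13)/(8/13) = (50/39)/(8/13) = 25/12.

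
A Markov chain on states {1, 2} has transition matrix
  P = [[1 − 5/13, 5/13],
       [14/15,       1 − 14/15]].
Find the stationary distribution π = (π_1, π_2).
π_1 = 182/257, π_2 = 75/257

Solve πP = π with π_1 + π_2 = 1. From πP = π: π_1 · (1 − 5/13) + π_2 · 14/15 = π_1 ⇒ π_2 · 14/15 = π_1 · 5/13 ⇒ π_2/π_1 = (5/13)/(14/15) = 75/182. Together with π_1 + π_2 = 1:
  π_1 = (14/15)/(5/13 + 14/15) = (14/15)/(257/195) = 182/257,
  π_2 = (5/13)/(5/13 + 14/15) = (5/13)/(257/195) = 75/257.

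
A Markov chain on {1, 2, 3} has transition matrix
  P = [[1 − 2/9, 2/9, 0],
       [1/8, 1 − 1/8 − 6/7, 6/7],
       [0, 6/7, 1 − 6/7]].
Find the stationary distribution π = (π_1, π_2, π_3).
π = (9/41, 16/41, 16/41)

This is a birth-death chain on three states, which satisfies detailed balance: π_1 · P_{12} = π_2 · P_{21} and π_2 · P_{23} = π_3 · P_{32}.
From π_1 · 2/9 = π_2 · 1/8: π_2/π_1 = (2/9)/(1/8) = 16/9.
From π_2 · 6/7 = π_3 · 6/7: π_3/π_2 = (6/7)/(6/7) = 1.
Take π_1 proportional to 1; then unnormalized π = (1, 16/9, 16/9). Normalize by dividing by the sum 41/9:
  π = (9/41, 16/41, 16/41).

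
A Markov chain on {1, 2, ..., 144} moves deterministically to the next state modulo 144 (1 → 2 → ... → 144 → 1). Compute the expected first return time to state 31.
E[T_31 | X_0 = 31] = 144

The chain cycles deterministically, so starting at state 31 it returns in exactly 144 steps. Equivalently, the stationary distribution is uniform π_j = 1/144 for every state j, so by Kac's formula E[T_31] = 1/π_31 = 144.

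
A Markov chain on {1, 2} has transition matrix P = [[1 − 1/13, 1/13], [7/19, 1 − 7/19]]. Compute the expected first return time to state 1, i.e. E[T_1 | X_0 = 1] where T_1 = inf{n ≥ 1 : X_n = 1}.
E[T_1 | X_0 = 1] = 1/π_1 = 110/91

For an irreducible recurrent Markov chain with stationary distribution π, E[T_i | X_0 = i] = 1/π_i (Kac's formula). Here π_1 = (7/19)/(1/13 + 7/19) = (7/19)/(110/247) = 91/110, so E[T_1 | X_0 = 1] = 1/π_1 = (1/13 + 7/19)/(7/19) = (110/247)/(7/19) = 110/91.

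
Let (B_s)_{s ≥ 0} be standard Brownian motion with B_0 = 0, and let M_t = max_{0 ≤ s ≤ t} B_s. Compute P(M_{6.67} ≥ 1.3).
P(M_{6.67} ≥ 1.3) = 2·P(B_{6.67} ≥ 1.3) = 2(1 − Φ(1.3/√6.67)) ≈ 0.6147

By the reflection principle for Brownian motion, P(M_t ≥ a) = 2 · P(B_t ≥ a) for a ≥ 0. Since B_t ~ N(0, t), P(B_t ≥ 1.3) = 1 − Φ(1.3/√t) = 1 − Φ(1.3/√6.67) = 1 − Φ(0.5034). So
  P(M_{6.67} ≥ 1.3) = 2(1 − Φ(0.5034)) ≈ 0.6147.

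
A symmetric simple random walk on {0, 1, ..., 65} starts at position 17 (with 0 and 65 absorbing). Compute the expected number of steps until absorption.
E[τ | X_0 = 17] = 816

Let v_k = E[τ | X_0 = k]. Boundary: v_0 = v_65 = 0. Recurrence: v_k = 1 + (v_{k-1} + v_{k+1})/2 for 1 ≤ k ≤ 64. The particular solution to v_k − (v_{k-1} + v_{k+1})/2 = 1 is v_k = −k^2. Adding homogeneous solution A + B k and matching boundaries gives v_k = k (65 − k). Substituting k = 17: v_17 = 17 · 48 = 816.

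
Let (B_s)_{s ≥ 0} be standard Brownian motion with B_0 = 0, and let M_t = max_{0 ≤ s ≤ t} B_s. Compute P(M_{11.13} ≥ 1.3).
P(M_{11.13} ≥ 1.3) = 2·P(B_{11.13} ≥ 1.3) = 2(1 − Φ(1.3/√11.13)) ≈ 0.6968

By the reflection principle for Brownian motion, P(M_t ≥ a) = 2 · P(B_t ≥ a) for a ≥ 0. Since B_t ~ N(0, t), P(B_t ≥ 1.3) = 1 − Φ(1.3/√t) = 1 − Φ(1.3/√11.13) = 1 − Φ(0.3897). So
  P(M_{11.13} ≥ 1.3) = 2(1 − Φ(0.3897)) ≈ 0.6968.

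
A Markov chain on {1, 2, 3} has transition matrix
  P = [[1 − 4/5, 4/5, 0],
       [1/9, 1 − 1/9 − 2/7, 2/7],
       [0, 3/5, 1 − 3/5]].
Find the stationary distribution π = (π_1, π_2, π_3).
π = (35/407, 252/407, 120/407)

This is a birth-death chain on three states, which satisfies detailed balance: π_1 · P_{12} = π_2 · P_{21} and π_2 · P_{23} = π_3 · P_{32}.
From π_1 · 4/5 = π_2 · 1/9: π_2/π_1 = (4/5)/(1/9) = 36/5.
From π_2 · 2/7 = π_3 · 3/5: π_3/π_2 = (2/7)/(3/5) = 10/21.
Take π_1 proportional to 1; then unnormalized π = (1, 36/5, 24/7). Normalize by dividing by the sum 407/35:
  π = (35/407, 252/407, 120/407).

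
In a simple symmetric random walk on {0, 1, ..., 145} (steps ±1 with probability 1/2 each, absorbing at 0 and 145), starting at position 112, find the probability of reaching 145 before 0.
P(hit 145 before 0) = 112/145

Let u_k = P(hit 145 before 0 | start at k). Then u_0 = 0, u_145 = 1, and u_k = u_{k-1}/2 + u_{k+1}/2 for 1 ≤ k ≤ 144. This harmonic recurrence is solved by u_k = k/145, giving u_112 = 112/145.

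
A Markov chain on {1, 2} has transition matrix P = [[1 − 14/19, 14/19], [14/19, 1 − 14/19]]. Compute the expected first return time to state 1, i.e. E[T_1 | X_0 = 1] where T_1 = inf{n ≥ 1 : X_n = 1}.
E[T_1 | X_0 = 1] = 1/π_1 = 2

For an irreducible recurrent Markov chain with stationary distribution π, E[T_i | X_0 = i] = 1/π_i (Kac's formula). Here π_1 = (14/19)/(14/19 + 14/19) = (14/19)/(28/19) = 1/2, so E[T_1 | X_0 = 1] = 1/π_1 = (14/19 + 14/19)/(14/19) = (28/19)/(14/19) = 2.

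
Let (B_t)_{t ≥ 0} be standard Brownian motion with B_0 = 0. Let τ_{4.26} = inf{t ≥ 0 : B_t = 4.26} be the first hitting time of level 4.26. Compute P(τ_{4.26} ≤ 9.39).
P(τ_{4.26} ≤ 9.39) = 2(1 − Φ(4.26/√9.39)) = 2(1 − Φ(1.3902)) ≈ 0.1645

By the reflection principle for standard BM, P(τ_b ≤ t) = 2 · P(B_t ≥ b). Since B_t ~ N(0, t), P(B_t ≥ 4.26) = 1 − Φ(4.26/√t) = 1 − Φ(4.26/√9.39) = 1 − Φ(1.3902) ≈ 0.08223. Doubling: P(τ_{4.26} ≤ 9.39) ≈ 2 · 0.08223 = 0.16446 ≈ 0.1645.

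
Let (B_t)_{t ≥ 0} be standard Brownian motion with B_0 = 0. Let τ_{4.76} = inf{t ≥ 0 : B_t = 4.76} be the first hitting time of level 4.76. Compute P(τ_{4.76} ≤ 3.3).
P(τ_{4.76} ≤ 3.3) = 2(1 − Φ(4.76/√3.3)) = 2(1 − Φ(2.6203)) ≈ 0.0088

By the reflection principle for standard BM, P(τ_b ≤ t) = 2 · P(B_t ≥ b). Since B_t ~ N(0, t), P(B_t ≥ 4.76) = 1 − Φ(4.76/√t) = 1 − Φ(4.76/√3.3) = 1 − Φ(2.6203) ≈ 0.00439. Doubling: P(τ_{4.76} ≤ 3.3) ≈ 2 · 0.00439 = 0.00878 ≈ 0.0088.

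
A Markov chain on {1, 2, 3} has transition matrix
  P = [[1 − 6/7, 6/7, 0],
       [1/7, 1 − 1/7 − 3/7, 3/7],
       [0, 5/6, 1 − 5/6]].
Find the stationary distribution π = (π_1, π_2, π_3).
π = (35/353, 210/353, 108/353)

This is a birth-death chain on three states, which satisfies detailed balance: π_1 · P_{12} = π_2 · P_{21} and π_2 · P_{23} = π_3 · P_{32}.
From π_1 · 6/7 = π_2 · 1/7: π_2/π_1 = (6/7)/(1/7) = 6.
From π_2 · 3/7 = π_3 · 5/6: π_3/π_2 = (3/7)/(5/6) = 18/35.
Take π_1 proportional to 1; then unnormalized π = (1, 6, 108/35). Normalize by dividing by the sum 353/35:
  π = (35/353, 210/353, 108/353).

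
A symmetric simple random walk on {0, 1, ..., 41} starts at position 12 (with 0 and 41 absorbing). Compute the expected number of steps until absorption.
E[τ | X_0 = 12] = 348

Let v_k = E[τ | X_0 = k]. Boundary: v_0 = v_41 = 0. Recurrence: v_k = 1 + (v_{k-1} + v_{k+1})/2 for 1 ≤ k ≤ 40. The particular solution to v_k − (v_{k-1} + v_{k+1})/2 = 1 is v_k = −k^2. Adding homogeneous solution A + B k and matching boundaries gives v_k = k (41 − k). Substituting k = 12: v_12 = 12 · 29 = 348.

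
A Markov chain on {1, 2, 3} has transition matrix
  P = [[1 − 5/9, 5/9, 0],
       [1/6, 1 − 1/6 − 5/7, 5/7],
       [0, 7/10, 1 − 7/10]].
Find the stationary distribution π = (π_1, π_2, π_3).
π = (49/379, 490/1137, 500/1137)

This is a birth-death chain on three states, which satisfies detailed balance: π_1 · P_{12} = π_2 · P_{21} and π_2 · P_{23} = π_3 · P_{32}.
From π_1 · 5/9 = π_2 · 1/6: π_2/π_1 = (5/9)/(1/6) = 10/3.
From π_2 · 5/7 = π_3 · 7/10: π_3/π_2 = (5/7)/(7/10) = 50/49.
Take π_1 proportional to 1; then unnormalized π = (1, 10/3, 500/147). Normalize by dividing by the sum 379/49:
  π = (49/379, 490/1137, 500/1137).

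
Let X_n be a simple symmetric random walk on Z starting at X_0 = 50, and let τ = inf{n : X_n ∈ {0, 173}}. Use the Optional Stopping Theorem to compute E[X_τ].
E[X_τ] = 50

X_n is a martingale and τ is a bounded-mean stopping time (indeed τ is finite a.s. with bounded expectation since the walk is in a bounded region). By the OST, E[X_τ] = E[X_0] = 50. Equivalently: E[X_τ] = 173 · P(hit 173 first) + 0 · P(hit 0 first) = 173 · (50/173) = 50.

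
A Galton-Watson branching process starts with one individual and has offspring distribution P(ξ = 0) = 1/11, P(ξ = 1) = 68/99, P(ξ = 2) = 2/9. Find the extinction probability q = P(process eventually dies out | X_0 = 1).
q = 9/22

The pgf is f(s) = 1/11 + 68/99·s + 2/9·s². The extinction probability q is the smallest fixed point of f in [0, 1]. Setting s = f(s):
  2/9·s² + (68/99 − 1)·s + 1/11 = 0
  2/9·s² − (1/11 + 2/9)·s + 1/11 = 0
which factors as (s − 1)·(2/9·s − 1/11) = 0, giving roots s = 1 and s = (1/11)/(2/9) = 9/22.
Mean offspring μ = 68/99 + 2·2/9 = 112/99 > 1 (supercritical), so q < 1. The extinction probability is the smaller root: q = (1/11)/(2/9) = 9/22.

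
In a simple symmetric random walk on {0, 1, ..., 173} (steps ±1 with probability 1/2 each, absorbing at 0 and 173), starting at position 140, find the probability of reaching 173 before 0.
P(hit 173 before 0) = 140/173

Let u_k = P(hit 173 before 0 | start at k). Then u_0 = 0, u_173 = 1, and u_k = u_{k-1}/2 + u_{k+1}/2 for 1 ≤ k ≤ 172. This harmonic recurrence is solved by u_k = k/173, giving u_140 = 140/173.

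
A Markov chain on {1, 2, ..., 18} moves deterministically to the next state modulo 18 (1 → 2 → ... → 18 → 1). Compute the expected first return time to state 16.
E[T_16 | X_0 = 16] = 18

The chain cycles deterministically, so starting at state 16 it returns in exactly 18 steps. Equivalently, the stationary distribution is uniform π_j = 1/18 for every state j, so by Kac's formula E[T_16] = 1/π_16 = 18.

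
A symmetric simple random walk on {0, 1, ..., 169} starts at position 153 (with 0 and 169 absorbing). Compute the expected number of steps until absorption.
E[τ | X_0 = 153] = 2448

Let v_k = E[τ | X_0 = k]. Boundary: v_0 = v_169 = 0. Recurrence: v_k = 1 + (v_{k-1} + v_{k+1})/2 for 1 ≤ k ≤ 168. The particular solution to v_k − (v_{k-1} + v_{k+1})/2 = 1 is v_k = −k^2. Adding homogeneous solution A + B k and matching boundaries gives v_k = k (169 − k). Substituting k = 153: v_153 = 153 · 16 = 2448.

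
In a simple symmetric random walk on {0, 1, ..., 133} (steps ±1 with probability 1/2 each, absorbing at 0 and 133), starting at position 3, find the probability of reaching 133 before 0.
P(hit 133 before 0) = 3/133

Let u_k = P(hit 133 before 0 | start at k). Then u_0 = 0, u_133 = 1, and u_k = u_{k-1}/2 + u_{k+1}/2 for 1 ≤ k ≤ 132. This harmonic recurrence is solved by u_k = k/133, giving u_3 = 3/133.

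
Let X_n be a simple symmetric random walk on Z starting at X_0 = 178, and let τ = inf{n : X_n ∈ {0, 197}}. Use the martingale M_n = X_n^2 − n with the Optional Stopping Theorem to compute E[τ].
E[τ] = 3382

M_n = X_n^2 − n is a martingale (since E[X_{n+1}^2 | F_n] = X_n^2 + 1). By OST (τ has finite mean in a bounded region), E[M_τ] = E[M_0] = X_0^2 − 0 = 178^2 = 31684. Also E[M_τ] = E[X_τ^2] − E[τ]. The walk exits at 0 or 197, with P(hit 197 first) = 178/197, so E[X_τ^2] = 197^2 · 178/197 + 0 = 35066. Thus E[τ] = E[X_τ^2] − E[M_τ] = 35066 − 31684 = 3382 = 178(197 − 178) = 3382.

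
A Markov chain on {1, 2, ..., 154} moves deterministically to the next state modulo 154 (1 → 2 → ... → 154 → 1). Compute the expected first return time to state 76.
E[T_76 | X_0 = 76] = 154

The chain cycles deterministically, so starting at state 76 it returns in exactly 154 steps. Equivalently, the stationary distribution is uniform π_j = 1/154 for every state j, so by Kac's formula E[T_76] = 1/π_76 = 154.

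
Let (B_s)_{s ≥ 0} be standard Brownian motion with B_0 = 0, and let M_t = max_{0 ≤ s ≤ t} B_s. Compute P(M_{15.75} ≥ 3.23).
P(M_{15.75} ≥ 3.23) = 2·P(B_{15.75} ≥ 3.23) = 2(1 − Φ(3.23/√15.75)) ≈ 0.4157

By the reflection principle for Brownian motion, P(M_t ≥ a) = 2 · P(B_t ≥ a) for a ≥ 0. Since B_t ~ N(0, t), P(B_t ≥ 3.23) = 1 − Φ(3.23/√t) = 1 − Φ(3.23/√15.75) = 1 − Φ(0.8139). So
  P(M_{15.75} ≥ 3.23) = 2(1 − Φ(0.8139)) ≈ 0.4157.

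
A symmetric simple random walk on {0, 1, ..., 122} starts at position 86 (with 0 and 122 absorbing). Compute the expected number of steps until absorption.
E[τ | X_0 = 86] = 3096

Let v_k = E[τ | X_0 = k]. Boundary: v_0 = v_122 = 0. Recurrence: v_k = 1 + (v_{k-1} + v_{k+1})/2 for 1 ≤ k ≤ 121. The particular solution to v_k − (v_{k-1} + v_{k+1})/2 = 1 is v_k = −k^2. Adding homogeneous solution A + B k and matching boundaries gives v_k = k (122 − k). Substituting k = 86: v_86 = 86 · 36 = 3096.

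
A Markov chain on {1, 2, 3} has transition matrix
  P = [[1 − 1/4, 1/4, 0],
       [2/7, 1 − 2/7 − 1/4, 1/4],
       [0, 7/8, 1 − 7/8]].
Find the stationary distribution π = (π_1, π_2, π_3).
π = (8/17, 7/17, 2/17)

This is a birth-death chain on three states, which satisfies detailed balance: π_1 · P_{12} = π_2 · P_{21} and π_2 · P_{23} = π_3 · P_{32}.
From π_1 · 1/4 = π_2 · 2/7: π_2/π_1 = (1/4)/(2/7) = 7/8.
From π_2 · 1/4 = π_3 · 7/8: π_3/π_2 = (1/4)/(7/8) = 2/7.
Take π_1 proportional to 1; then unnormalized π = (1, 7/8, 1/4). Normalize by dividing by the sum 17/8:
  π = (8/17, 7/17, 2/17).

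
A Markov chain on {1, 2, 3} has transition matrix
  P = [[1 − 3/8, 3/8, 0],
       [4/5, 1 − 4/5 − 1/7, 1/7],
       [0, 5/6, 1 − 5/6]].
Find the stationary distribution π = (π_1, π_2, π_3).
π = (224/347, 105/347, 18/347)

This is a birth-death chain on three states, which satisfies detailed balance: π_1 · P_{12} = π_2 · P_{21} and π_2 · P_{23} = π_3 · P_{32}.
From π_1 · 3/8 = π_2 · 4/5: π_2/π_1 = (3/8)/(4/5) = 15/32.
From π_2 · 1/7 = π_3 · 5/6: π_3/π_2 = (1/7)/(5/6) = 6/35.
Take π_1 proportional to 1; then unnormalized π = (1, 15/32, 9/112). Normalize by dividing by the sum 347/224:
  π = (224/347, 105/347, 18/347).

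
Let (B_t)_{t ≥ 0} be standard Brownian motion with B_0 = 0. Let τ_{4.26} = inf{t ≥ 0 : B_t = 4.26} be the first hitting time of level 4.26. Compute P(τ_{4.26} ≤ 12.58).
P(τ_{4.26} ≤ 12.58) = 2(1 − Φ(4.26/√12.58)) = 2(1 − Φ(1.2011)) ≈ 0.2297

By the reflection principle for standard BM, P(τ_b ≤ t) = 2 · P(B_t ≥ b). Since B_t ~ N(0, t), P(B_t ≥ 4.26) = 1 − Φ(4.26/√t) = 1 − Φ(4.26/√12.58) = 1 − Φ(1.2011) ≈ 0.11486. Doubling: P(τ_{4.26} ≤ 12.58) ≈ 2 · 0.11486 = 0.22972 ≈ 0.2297.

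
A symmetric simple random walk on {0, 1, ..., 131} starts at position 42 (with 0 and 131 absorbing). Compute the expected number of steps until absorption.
E[τ | X_0 = 42] = 3738

Let v_k = E[τ | X_0 = k]. Boundary: v_0 = v_131 = 0. Recurrence: v_k = 1 + (v_{k-1} + v_{k+1})/2 for 1 ≤ k ≤ 130. The particular solution to v_k − (v_{k-1} + v_{k+1})/2 = 1 is v_k = −k^2. Adding homogeneous solution A + B k and matching boundaries gives v_k = k (131 − k). Substituting k = 42: v_42 = 42 · 89 = 3738.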